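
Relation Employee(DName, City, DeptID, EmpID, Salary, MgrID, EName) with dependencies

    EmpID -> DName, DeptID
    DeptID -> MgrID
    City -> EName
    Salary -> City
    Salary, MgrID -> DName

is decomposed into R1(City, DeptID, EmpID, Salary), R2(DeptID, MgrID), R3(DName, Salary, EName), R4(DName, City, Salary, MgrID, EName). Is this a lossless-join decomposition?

Chase test. Columns are DName, City, DeptID, EmpID, Salary, MgrID, EName; row i has aⱼ where attribute j ∈ Ri, else bᵢⱼ.
Initial tableau (one row per fragment):
  row 1: b11 a2 a3 a4 a5 b16 b17
  row 2: b21 b22 a3 b24 b25 a6 b27
  row 3: a1 b32 b33 b34 a5 b36 a7
  row 4: a1 a2 b43 b44 a5 a6 a7
Rows 1 and 2 agree on DeptID; apply DeptID→MgrID and equate their MgrID entries.
Rows 1 and 4 agree on City; apply City→EName and equate their EName entries.
Rows 1 and 3 agree on Salary; apply Salary→City and equate their City entries.
Rows 1 and 4 agree on Salary, MgrID; apply Salary, MgrID→DName and equate their DName entries.
Row 1 is now all distinguished symbols — the join is lossless.

Yes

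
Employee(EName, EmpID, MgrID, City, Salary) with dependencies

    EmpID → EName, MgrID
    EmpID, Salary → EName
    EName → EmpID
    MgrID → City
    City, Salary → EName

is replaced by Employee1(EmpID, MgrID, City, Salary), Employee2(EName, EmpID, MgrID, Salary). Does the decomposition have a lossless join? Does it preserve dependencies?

Lossless test: (EmpID, MgrID, Salary)⁺ = {EName, EmpID, MgrID, City, Salary}, which contains all of one fragment — lossless.
Dependency preservation: City, Salary → EName is not contained in any single fragment, but the restricted closure of its left-hand side across the fragments still reaches the right-hand side; the remaining FDs each lie inside some fragment. All dependencies are preserved.

lossless and dependency-preserving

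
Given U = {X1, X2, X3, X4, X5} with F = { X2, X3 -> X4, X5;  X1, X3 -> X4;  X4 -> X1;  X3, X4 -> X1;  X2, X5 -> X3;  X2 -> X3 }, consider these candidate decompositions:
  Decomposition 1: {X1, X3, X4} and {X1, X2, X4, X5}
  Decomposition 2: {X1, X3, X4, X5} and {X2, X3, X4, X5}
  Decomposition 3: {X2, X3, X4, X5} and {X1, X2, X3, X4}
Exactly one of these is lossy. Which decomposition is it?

Decomposition 1: common = {X1, X4}, closure = {X1, X4} → lossy.
Decomposition 2: common = {X3, X4, X5}, closure = {X1, X3, X4, X5} → lossless.
Decomposition 3: common = {X2, X3, X4}, closure = {X1, X2, X3, X4, X5} → lossless.

Decomposition 1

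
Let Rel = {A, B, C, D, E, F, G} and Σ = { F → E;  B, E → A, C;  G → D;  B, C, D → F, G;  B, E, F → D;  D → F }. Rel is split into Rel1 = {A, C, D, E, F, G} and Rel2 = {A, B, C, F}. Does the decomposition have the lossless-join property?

Common attributes: Rel1 ∩ Rel2 = {A, C, F}.
Closure of {A, C, F}: F → E applies, adding E. So (A, C, F)⁺ = {A, C, E, F}.
The closure contains neither all of Rel1 = {A, C, D, E, F, G} nor all of Rel2 = {A, B, C, F}, so the common attributes are not a superkey of either fragment. The join is lossy.

No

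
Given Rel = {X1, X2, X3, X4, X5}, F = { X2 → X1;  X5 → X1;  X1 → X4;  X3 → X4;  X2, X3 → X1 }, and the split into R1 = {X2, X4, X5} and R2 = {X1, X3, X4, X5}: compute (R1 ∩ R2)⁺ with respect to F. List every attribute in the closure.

R1 ∩ R2 = {X4, X5}.
X5 → X1 applies, adding X1
Closure: {X1, X4, X5}.

X1, X4, X5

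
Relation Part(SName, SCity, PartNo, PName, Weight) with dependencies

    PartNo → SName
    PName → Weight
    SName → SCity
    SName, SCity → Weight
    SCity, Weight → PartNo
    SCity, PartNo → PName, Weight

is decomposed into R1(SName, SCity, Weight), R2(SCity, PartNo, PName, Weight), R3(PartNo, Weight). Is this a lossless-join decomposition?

Chase test. Columns are SName, SCity, PartNo, PName, Weight; row i has aⱼ where attribute j ∈ Ri, else bᵢⱼ.
Initial tableau (one row per fragment):
  row 1: a1 a2 b13 b14 a5
  row 2: b21 a2 a3 a4 a5
  row 3: b31 b32 a3 b34 a5
Rows 2 and 3 agree on PartNo; apply PartNo→SName and equate their SName entries.
Rows 2 and 3 agree on SName; apply SName→SCity and equate their SCity entries.
Rows 1 and 2 agree on SCity, Weight; apply SCity, Weight→PartNo and equate their PartNo entries.
Rows 1 and 2 agree on SCity, PartNo; apply SCity, PartNo→PName, Weight and equate their PName, Weight entries.
Rows 1 and 3 agree on SCity, PartNo; apply SCity, PartNo→PName, Weight and equate their PName, Weight entries.
Rows 1 and 2 agree on PartNo; apply PartNo→SName and equate their SName entries.
Row 1 is now all distinguished symbols — the join is lossless.

Yes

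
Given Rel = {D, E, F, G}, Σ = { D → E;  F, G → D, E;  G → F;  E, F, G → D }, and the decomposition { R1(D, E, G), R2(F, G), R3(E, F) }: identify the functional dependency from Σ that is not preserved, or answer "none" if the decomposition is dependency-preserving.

none

D → E lies within R1.
F, G → D, E: restricted closure across fragments reaches D, E.
G → F lies within R2.
E, F, G → D: restricted closure across fragments reaches D.
Every dependency is enforceable on the fragments, so the decomposition is dependency-preserving.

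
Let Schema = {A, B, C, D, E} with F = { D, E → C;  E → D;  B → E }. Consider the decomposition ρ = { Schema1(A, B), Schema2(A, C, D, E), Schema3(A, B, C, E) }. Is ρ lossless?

Yes

Chase test. Columns are A, B, C, D, E; row i has aⱼ where attribute j ∈ Schemai, else bᵢⱼ.
Initial tableau (one row per fragment):
  row 1: a1 a2 b13 b14 b15
  row 2: a1 b22 a3 a4 a5
  row 3: a1 a2 a3 b34 a5
Rows 2 and 3 agree on E; apply E→D and equate their D entries.
Rows 1 and 3 agree on B; apply B→E and equate their E entries.
Rows 1 and 2 agree on E; apply E→D and equate their D entries.
Rows 1 and 2 agree on D, E; apply D, E→C and equate their C entries.
Row 1 is now all distinguished symbols — the join is lossless.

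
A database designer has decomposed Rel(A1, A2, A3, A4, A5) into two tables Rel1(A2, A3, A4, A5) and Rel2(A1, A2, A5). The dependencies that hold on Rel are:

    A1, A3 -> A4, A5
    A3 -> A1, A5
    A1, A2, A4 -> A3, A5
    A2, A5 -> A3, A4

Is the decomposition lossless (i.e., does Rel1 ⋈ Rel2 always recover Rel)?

Yes

Common attributes: Rel1 ∩ Rel2 = {A2, A5}.
Closure of {A2, A5}: A2, A5 → A3, A4 applies, adding A3, A4; A3 → A1, A5 applies, adding A1. So (A2, A5)⁺ = {A1, A2, A3, A4, A5}.
This closure contains every attribute of Rel1, so Rel1 ∩ Rel2 → Rel1. The join is lossless.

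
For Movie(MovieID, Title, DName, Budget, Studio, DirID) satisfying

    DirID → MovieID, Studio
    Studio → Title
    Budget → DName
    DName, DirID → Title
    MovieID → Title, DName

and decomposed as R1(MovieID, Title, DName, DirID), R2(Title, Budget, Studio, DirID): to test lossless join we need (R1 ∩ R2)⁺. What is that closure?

R1 ∩ R2 = {Title, DirID}.
DirID → MovieID, Studio applies, adding MovieID, Studio
MovieID → Title, DName applies, adding DName
Closure: {MovieID, Title, DName, Studio, DirID}.

MovieID, Title, DName, Studio, DirID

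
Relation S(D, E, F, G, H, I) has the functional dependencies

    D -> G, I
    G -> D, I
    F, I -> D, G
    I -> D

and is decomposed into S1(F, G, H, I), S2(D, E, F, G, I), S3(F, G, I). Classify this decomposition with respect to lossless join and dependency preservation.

lossy but dependency-preserving

Lossless test (chase): Rows 1 and 2 agree on G; apply G→D, I and equate their D, I entries. Rows 1 and 3 agree on G; apply G→D, I and equate their D, I entries. No row becomes fully distinguished — the join is lossy.
Dependency preservation: every FD's attributes lie within a single fragment, so each can be enforced locally — preserved.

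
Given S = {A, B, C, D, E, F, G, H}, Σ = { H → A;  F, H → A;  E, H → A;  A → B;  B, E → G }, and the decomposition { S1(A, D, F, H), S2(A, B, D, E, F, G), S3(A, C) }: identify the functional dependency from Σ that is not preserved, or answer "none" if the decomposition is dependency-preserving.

H → A lies within S1.
F, H → A lies within S1.
E, H → A: restricted closure across fragments reaches A.
A → B lies within S2.
B, E → G lies within S2.
Every dependency is enforceable on the fragments, so the decomposition is dependency-preserving.

none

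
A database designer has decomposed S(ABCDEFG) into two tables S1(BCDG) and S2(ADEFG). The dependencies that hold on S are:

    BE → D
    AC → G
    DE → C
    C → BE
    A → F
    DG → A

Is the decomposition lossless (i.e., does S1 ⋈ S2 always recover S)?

No

Common attributes: S1 ∩ S2 = {DG}.
Closure of {DG}: DG → A applies, adding A; A → F applies, adding F. So (DG)⁺ = {ADFG}.
The closure contains neither all of S1 = {BCDG} nor all of S2 = {ADEFG}, so the common attributes are not a superkey of either fragment. The join is lossy.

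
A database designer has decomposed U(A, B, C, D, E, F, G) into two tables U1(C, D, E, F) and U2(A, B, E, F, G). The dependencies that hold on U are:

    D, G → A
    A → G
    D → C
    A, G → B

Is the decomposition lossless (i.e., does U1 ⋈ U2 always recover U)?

Common attributes: U1 ∩ U2 = {E, F}.
No dependency enlarges {E, F}, so (E, F)⁺ = {E, F}.
The closure contains neither all of U1 = {C, D, E, F} nor all of U2 = {A, B, E, F, G}, so the common attributes are not a superkey of either fragment. The join is lossy.

No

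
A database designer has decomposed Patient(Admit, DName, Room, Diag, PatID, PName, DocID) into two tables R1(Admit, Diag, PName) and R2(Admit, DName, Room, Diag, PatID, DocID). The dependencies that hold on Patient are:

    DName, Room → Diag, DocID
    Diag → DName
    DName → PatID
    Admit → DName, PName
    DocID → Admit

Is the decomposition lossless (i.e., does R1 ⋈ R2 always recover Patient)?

Yes

Common attributes: R1 ∩ R2 = {Admit, Diag}.
Closure of {Admit, Diag}: Diag → DName applies, adding DName; DName → PatID applies, adding PatID; Admit → DName, PName applies, adding PName. So (Admit, Diag)⁺ = {Admit, DName, Diag, PatID, PName}.
This closure contains every attribute of R1, so R1 ∩ R2 → R1. The join is lossless.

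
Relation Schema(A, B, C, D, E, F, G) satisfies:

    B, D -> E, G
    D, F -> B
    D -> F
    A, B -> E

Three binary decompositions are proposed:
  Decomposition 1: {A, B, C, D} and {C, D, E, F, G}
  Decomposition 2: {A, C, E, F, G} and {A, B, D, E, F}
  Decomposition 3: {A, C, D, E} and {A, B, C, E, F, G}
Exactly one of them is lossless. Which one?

Decomposition 1

Decomposition 1: common = {C, D}, closure = {B, C, D, E, F, G} → lossless.
Decomposition 2: common = {A, E, F}, closure = {A, E, F} → lossy.
Decomposition 3: common = {A, C, E}, closure = {A, C, E} → lossy.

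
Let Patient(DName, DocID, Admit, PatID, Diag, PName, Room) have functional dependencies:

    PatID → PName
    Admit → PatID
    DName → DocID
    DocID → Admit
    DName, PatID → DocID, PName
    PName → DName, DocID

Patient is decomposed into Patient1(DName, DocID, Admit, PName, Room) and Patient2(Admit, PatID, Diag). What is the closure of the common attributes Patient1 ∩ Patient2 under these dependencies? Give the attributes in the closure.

DName, DocID, Admit, PatID, PName

Patient1 ∩ Patient2 = {Admit}.
Admit → PatID applies, adding PatID
PatID → PName applies, adding PName
PName → DName, DocID applies, adding DName, DocID
Closure: {DName, DocID, Admit, PatID, PName}.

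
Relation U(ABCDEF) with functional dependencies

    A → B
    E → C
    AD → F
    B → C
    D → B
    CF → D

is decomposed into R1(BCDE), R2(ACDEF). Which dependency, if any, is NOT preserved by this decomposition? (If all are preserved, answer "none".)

A → B

Check A → B: no single fragment contains all of {AB}, and the restricted closure of {A} across the fragments never reaches {B}.
E → C is preserved.
AD → F is preserved.
B → C is preserved.
D → B is preserved.
CF → D is preserved.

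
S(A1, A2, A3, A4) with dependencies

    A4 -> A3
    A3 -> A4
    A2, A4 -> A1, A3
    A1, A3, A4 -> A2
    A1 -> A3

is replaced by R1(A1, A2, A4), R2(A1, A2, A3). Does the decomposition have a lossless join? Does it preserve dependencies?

Lossless test: (A1, A2)⁺ = {A1, A2, A3, A4}, which contains all of one fragment — lossless.
Dependency preservation: the restricted closure of {A4} across the fragments never reaches {A3}, so A4 → A3 cannot be enforced without a join — not preserved.

lossless but not dependency-preserving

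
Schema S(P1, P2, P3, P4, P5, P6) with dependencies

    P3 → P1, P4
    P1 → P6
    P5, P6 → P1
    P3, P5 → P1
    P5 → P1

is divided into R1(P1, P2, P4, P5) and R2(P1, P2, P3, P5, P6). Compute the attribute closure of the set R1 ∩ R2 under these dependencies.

R1 ∩ R2 = {P1, P2, P5}.
P1 → P6 applies, adding P6
Closure: {P1, P2, P5, P6}.

P1, P2, P5, P6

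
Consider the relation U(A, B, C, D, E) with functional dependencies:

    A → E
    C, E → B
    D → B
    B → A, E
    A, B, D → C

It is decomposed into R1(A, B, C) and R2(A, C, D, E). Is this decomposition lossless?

Yes

Common attributes: R1 ∩ R2 = {A, C}.
Closure of {A, C}: A → E applies, adding E; C, E → B applies, adding B. So (A, C)⁺ = {A, B, C, E}.
This closure contains every attribute of R1, so R1 ∩ R2 → R1. The join is lossless.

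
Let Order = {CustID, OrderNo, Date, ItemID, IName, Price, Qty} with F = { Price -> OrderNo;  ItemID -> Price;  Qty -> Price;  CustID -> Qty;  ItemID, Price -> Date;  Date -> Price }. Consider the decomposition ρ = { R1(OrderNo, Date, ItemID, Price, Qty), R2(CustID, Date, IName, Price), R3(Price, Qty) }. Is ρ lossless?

Chase test. Columns are CustID, OrderNo, Date, ItemID, IName, Price, Qty; row i has aⱼ where attribute j ∈ Ri, else bᵢⱼ.
Initial tableau (one row per fragment):
  row 1: b11 a2 a3 a4 b15 a6 a7
  row 2: a1 b22 a3 b24 a5 a6 b27
  row 3: b31 b32 b33 b34 b35 a6 a7
Rows 1 and 2 agree on Price; apply Price→OrderNo and equate their OrderNo entries.
Rows 1 and 3 agree on Price; apply Price→OrderNo and equate their OrderNo entries.
No row becomes fully distinguished — the join is lossy.

No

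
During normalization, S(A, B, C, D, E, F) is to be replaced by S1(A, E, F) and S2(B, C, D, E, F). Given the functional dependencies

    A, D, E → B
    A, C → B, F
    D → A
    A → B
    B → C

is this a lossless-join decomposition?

No

Common attributes: S1 ∩ S2 = {E, F}.
No dependency enlarges {E, F}, so (E, F)⁺ = {E, F}.
The closure contains neither all of S1 = {A, E, F} nor all of S2 = {B, C, D, E, F}, so the common attributes are not a superkey of either fragment. The join is lossy.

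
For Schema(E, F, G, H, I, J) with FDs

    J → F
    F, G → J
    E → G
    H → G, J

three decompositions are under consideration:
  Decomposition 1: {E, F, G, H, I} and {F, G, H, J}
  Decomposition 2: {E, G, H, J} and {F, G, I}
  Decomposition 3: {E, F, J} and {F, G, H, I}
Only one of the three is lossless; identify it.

Decomposition 1: common = {F, G, H}, closure = {F, G, H, J} → lossless.
Decomposition 2: common = {G}, closure = {G} → lossy.
Decomposition 3: common = {F}, closure = {F} → lossy.

Decomposition 1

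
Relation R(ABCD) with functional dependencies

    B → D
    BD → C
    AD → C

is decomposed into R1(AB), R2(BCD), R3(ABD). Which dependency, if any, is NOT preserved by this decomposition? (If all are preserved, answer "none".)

Check AD → C: no single fragment contains all of {ACD}, and the restricted closure of {AD} across the fragments never reaches {C}.
B → D is preserved.
BD → C is preserved.

AD → C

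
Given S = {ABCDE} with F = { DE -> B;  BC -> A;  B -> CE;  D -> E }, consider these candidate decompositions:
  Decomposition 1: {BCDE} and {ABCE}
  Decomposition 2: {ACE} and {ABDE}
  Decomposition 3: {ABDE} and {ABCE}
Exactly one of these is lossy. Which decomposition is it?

Decomposition 2

Decomposition 1: common = {BCE}, closure = {ABCE} → lossless.
Decomposition 2: common = {AE}, closure = {AE} → lossy.
Decomposition 3: common = {ABE}, closure = {ABCE} → lossless.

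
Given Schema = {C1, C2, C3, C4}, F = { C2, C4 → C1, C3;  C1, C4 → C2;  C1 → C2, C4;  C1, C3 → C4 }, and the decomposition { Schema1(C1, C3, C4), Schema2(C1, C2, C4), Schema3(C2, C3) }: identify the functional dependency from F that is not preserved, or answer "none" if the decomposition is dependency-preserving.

C2, C4 → C1, C3: restricted closure across fragments reaches C1, C3.
C1, C4 → C2 lies within Schema2.
C1 → C2, C4 lies within Schema2.
C1, C3 → C4 lies within Schema1.
Every dependency is enforceable on the fragments, so the decomposition is dependency-preserving.

none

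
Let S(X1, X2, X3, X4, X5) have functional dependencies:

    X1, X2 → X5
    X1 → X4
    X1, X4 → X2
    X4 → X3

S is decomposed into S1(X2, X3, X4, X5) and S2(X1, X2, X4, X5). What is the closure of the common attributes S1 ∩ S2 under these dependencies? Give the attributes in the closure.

S1 ∩ S2 = {X2, X4, X5}.
X4 → X3 applies, adding X3
Closure: {X2, X3, X4, X5}.

X2, X3, X4, X5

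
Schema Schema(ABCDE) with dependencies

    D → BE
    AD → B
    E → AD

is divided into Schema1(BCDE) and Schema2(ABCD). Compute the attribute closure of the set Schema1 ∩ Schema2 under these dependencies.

Schema1 ∩ Schema2 = {BCD}.
D → BE applies, adding E
E → AD applies, adding A
Closure: {ABCDE}.

ABCDE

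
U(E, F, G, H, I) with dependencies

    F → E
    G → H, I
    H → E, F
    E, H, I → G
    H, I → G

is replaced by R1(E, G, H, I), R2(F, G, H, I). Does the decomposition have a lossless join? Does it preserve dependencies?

lossless but not dependency-preserving

Lossless test: (G, H, I)⁺ = {E, F, G, H, I}, which contains all of one fragment — lossless.
Dependency preservation: the restricted closure of {F} across the fragments never reaches {E}, so F → E cannot be enforced without a join — not preserved.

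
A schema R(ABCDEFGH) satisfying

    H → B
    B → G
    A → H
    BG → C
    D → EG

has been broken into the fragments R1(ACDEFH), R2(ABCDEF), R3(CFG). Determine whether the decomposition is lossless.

Chase test. Columns are ABCDEFGH; row i has aⱼ where attribute j ∈ Ri, else bᵢⱼ.
Initial tableau (one row per fragment):
  row 1: a1 b12 a3 a4 a5 a6 b17 a8
  row 2: a1 a2 a3 a4 a5 a6 b27 b28
  row 3: b31 b32 a3 b34 b35 a6 a7 b38
Rows 1 and 2 agree on A; apply A→H and equate their H entries.
Rows 1 and 2 agree on D; apply D→EG and equate their EG entries.
Rows 1 and 2 agree on H; apply H→B and equate their B entries.
No row becomes fully distinguished — the join is lossy.

No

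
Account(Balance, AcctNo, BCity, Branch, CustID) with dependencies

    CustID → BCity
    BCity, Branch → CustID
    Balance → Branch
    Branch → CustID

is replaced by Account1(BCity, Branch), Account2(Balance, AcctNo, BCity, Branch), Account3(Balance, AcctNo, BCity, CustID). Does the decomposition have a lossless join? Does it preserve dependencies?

Lossless test (chase): Rows 1 and 2 agree on BCity, Branch; apply BCity, Branch→CustID and equate their CustID entries. Rows 2 and 3 agree on Balance; apply Balance→Branch and equate their Branch entries. Rows 1 and 3 agree on Branch; apply Branch→CustID and equate their CustID entries. Row 2 is now all distinguished symbols — the join is lossless.
Dependency preservation: the restricted closure of {BCity, Branch} across the fragments never reaches {CustID}, so BCity, Branch → CustID cannot be enforced without a join — not preserved.

lossless but not dependency-preserving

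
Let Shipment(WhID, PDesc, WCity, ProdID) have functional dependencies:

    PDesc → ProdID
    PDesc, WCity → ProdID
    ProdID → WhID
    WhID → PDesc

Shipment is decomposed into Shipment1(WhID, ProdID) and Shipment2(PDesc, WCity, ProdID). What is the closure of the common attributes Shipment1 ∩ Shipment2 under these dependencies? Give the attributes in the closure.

Shipment1 ∩ Shipment2 = {ProdID}.
ProdID → WhID applies, adding WhID
WhID → PDesc applies, adding PDesc
Closure: {WhID, PDesc, ProdID}.

WhID, PDesc, ProdID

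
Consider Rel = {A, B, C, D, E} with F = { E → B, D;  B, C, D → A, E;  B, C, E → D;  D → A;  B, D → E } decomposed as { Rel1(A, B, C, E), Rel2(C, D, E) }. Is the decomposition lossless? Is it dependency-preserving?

Lossless test: (C, E)⁺ = {A, B, C, D, E}, which contains all of one fragment — lossless.
Dependency preservation: the restricted closure of {B, C, D} across the fragments never reaches {A, E}, so B, C, D → A, E cannot be enforced without a join — not preserved.

lossless but not dependency-preserving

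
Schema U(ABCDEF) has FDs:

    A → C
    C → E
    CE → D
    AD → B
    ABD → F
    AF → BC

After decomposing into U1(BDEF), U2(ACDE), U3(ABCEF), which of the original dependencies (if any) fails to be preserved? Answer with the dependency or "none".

A → C lies within U2.
C → E lies within U2.
CE → D lies within U2.
AD → B: restricted closure across fragments reaches B.
ABD → F: restricted closure across fragments reaches F.
AF → BC lies within U3.
Every dependency is enforceable on the fragments, so the decomposition is dependency-preserving.

none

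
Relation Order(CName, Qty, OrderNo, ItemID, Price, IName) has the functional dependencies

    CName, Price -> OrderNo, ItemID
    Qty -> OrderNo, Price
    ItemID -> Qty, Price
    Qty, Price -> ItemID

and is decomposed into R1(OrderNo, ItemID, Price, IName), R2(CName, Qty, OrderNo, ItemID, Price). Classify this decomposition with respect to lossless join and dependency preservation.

Lossless test: (OrderNo, ItemID, Price)⁺ = {Qty, OrderNo, ItemID, Price}, which is a superkey of neither fragment — lossy.
Dependency preservation: every FD's attributes lie within a single fragment, so each can be enforced locally — preserved.

lossy but dependency-preserving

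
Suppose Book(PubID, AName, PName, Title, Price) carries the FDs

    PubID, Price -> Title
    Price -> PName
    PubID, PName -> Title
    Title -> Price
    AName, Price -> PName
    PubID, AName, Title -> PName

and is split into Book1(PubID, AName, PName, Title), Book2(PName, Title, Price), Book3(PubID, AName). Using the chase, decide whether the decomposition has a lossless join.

Chase test. Columns are PubID, AName, PName, Title, Price; row i has aⱼ where attribute j ∈ Booki, else bᵢⱼ.
Initial tableau (one row per fragment):
  row 1: a1 a2 a3 a4 b15
  row 2: b21 b22 a3 a4 a5
  row 3: a1 a2 b33 b34 b35
Rows 1 and 2 agree on Title; apply Title→Price and equate their Price entries.
Row 1 is now all distinguished symbols — the join is lossless.

Yes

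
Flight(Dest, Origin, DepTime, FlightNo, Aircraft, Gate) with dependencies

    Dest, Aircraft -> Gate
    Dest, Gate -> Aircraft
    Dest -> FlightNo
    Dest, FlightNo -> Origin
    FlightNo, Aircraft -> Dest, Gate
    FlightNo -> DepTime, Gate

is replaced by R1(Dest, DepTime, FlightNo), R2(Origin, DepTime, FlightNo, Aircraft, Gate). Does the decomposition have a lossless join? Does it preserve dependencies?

Lossless test: (DepTime, FlightNo)⁺ = {DepTime, FlightNo, Gate}, which is a superkey of neither fragment — lossy.
Dependency preservation: the restricted closure of {Dest, Gate} across the fragments never reaches {Aircraft}, so Dest, Gate → Aircraft cannot be enforced without a join — not preserved.

lossy and not dependency-preserving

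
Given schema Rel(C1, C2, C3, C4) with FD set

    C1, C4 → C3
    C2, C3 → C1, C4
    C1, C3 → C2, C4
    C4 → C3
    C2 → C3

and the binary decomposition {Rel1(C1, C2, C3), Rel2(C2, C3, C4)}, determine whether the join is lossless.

Common attributes: Rel1 ∩ Rel2 = {C2, C3}.
Closure of {C2, C3}: C2, C3 → C1, C4 applies, adding C1, C4. So (C2, C3)⁺ = {C1, C2, C3, C4}.
This closure contains every attribute of Rel1, so Rel1 ∩ Rel2 → Rel1. The join is lossless.

Yes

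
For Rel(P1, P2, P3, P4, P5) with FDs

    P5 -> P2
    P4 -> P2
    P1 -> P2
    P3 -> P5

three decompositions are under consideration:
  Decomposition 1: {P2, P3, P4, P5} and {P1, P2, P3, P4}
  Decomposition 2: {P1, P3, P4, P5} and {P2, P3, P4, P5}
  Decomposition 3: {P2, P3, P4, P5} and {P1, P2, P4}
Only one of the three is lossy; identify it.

Decomposition 3

Decomposition 1: common = {P2, P3, P4}, closure = {P2, P3, P4, P5} → lossless.
Decomposition 2: common = {P3, P4, P5}, closure = {P2, P3, P4, P5} → lossless.
Decomposition 3: common = {P2, P4}, closure = {P2, P4} → lossy.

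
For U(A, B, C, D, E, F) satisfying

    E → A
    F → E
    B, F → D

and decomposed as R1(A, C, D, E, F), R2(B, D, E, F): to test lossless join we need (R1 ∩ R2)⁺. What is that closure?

A, D, E, F

R1 ∩ R2 = {D, E, F}.
E → A applies, adding A
Closure: {A, D, E, F}.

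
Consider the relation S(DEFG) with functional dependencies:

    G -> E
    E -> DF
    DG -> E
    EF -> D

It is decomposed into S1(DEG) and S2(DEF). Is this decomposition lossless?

Yes

Common attributes: S1 ∩ S2 = {DE}.
Closure of {DE}: E → DF applies, adding F. So (DE)⁺ = {DEF}.
This closure contains every attribute of S2, so S1 ∩ S2 → S2. The join is lossless.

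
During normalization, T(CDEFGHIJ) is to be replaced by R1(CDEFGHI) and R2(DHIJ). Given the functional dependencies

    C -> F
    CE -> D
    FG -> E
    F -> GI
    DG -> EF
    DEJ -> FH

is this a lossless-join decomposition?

Common attributes: R1 ∩ R2 = {DHI}.
No dependency enlarges {DHI}, so (DHI)⁺ = {DHI}.
The closure contains neither all of R1 = {CDEFGHI} nor all of R2 = {DHIJ}, so the common attributes are not a superkey of either fragment. The join is lossy.

No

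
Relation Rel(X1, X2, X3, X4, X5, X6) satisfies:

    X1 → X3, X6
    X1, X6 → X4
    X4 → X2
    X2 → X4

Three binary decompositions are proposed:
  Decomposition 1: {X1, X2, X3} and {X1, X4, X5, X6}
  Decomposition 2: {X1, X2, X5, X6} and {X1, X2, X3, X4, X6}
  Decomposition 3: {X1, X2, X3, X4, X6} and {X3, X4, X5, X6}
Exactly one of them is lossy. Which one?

Decomposition 1: common = {X1}, closure = {X1, X2, X3, X4, X6} → lossless.
Decomposition 2: common = {X1, X2, X6}, closure = {X1, X2, X3, X4, X6} → lossless.
Decomposition 3: common = {X3, X4, X6}, closure = {X2, X3, X4, X6} → lossy.

Decomposition 3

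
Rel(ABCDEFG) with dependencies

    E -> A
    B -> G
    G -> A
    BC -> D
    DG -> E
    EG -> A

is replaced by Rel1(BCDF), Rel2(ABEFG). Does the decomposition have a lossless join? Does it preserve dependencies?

lossy and not dependency-preserving

Lossless test: (BF)⁺ = {ABFG}, which is a superkey of neither fragment — lossy.
Dependency preservation: the restricted closure of {DG} across the fragments never reaches {E}, so DG → E cannot be enforced without a join — not preserved.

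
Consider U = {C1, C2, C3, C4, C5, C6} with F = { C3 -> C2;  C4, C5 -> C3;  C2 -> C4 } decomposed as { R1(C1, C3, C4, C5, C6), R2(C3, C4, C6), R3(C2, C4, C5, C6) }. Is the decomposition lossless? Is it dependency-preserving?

Lossless test (chase): Rows 1 and 2 agree on C3; apply C3→C2 and equate their C2 entries. Rows 1 and 3 agree on C4, C5; apply C4, C5→C3 and equate their C3 entries. Rows 1 and 3 agree on C3; apply C3→C2 and equate their C2 entries. Row 1 is now all distinguished symbols — the join is lossless.
Dependency preservation: the restricted closure of {C3} across the fragments never reaches {C2}, so C3 → C2 cannot be enforced without a join — not preserved.

lossless but not dependency-preserving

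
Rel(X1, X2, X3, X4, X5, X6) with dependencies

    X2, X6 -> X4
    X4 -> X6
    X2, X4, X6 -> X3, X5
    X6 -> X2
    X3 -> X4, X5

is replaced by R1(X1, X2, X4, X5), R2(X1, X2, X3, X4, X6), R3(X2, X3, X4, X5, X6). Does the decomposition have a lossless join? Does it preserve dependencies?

Lossless test (chase): Rows 1 and 2 agree on X4; apply X4→X6 and equate their X6 entries. Rows 1 and 2 agree on X2, X4, X6; apply X2, X4, X6→X3, X5 and equate their X3, X5 entries. Row 1 is now all distinguished symbols — the join is lossless.
Dependency preservation: every FD's attributes lie within a single fragment, so each can be enforced locally — preserved.

lossless and dependency-preserving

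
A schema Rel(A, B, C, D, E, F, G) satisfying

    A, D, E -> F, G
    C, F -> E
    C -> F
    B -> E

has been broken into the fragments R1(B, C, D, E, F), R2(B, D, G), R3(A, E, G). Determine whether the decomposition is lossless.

Chase test. Columns are A, B, C, D, E, F, G; row i has aⱼ where attribute j ∈ Ri, else bᵢⱼ.
Initial tableau (one row per fragment):
  row 1: b11 a2 a3 a4 a5 a6 b17
  row 2: b21 a2 b23 a4 b25 b26 a7
  row 3: a1 b32 b33 b34 a5 b36 a7
Rows 1 and 2 agree on B; apply B→E and equate their E entries.
No row becomes fully distinguished — the join is lossy.

No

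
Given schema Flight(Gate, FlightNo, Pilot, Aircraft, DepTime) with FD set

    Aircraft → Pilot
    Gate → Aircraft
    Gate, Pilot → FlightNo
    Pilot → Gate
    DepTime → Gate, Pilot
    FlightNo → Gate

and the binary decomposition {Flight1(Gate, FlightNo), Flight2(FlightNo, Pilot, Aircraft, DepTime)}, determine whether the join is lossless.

Yes

Common attributes: Flight1 ∩ Flight2 = {FlightNo}.
Closure of {FlightNo}: FlightNo → Gate applies, adding Gate; Gate → Aircraft applies, adding Aircraft; Aircraft → Pilot applies, adding Pilot. So (FlightNo)⁺ = {Gate, FlightNo, Pilot, Aircraft}.
This closure contains every attribute of Flight1, so Flight1 ∩ Flight2 → Flight1. The join is lossless.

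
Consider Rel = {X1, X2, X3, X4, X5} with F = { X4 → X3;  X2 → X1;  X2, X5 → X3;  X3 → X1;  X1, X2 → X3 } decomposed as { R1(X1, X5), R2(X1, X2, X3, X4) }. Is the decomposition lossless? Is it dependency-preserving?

Lossless test: (X1)⁺ = {X1}, which is a superkey of neither fragment — lossy.
Dependency preservation: X2, X5 → X3 is not contained in any single fragment, but the restricted closure of its left-hand side across the fragments still reaches the right-hand side; the remaining FDs each lie inside some fragment. All dependencies are preserved.

lossy but dependency-preserving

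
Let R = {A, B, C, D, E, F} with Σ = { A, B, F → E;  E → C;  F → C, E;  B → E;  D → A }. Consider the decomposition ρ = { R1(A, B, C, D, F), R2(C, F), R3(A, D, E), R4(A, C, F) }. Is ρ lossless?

Chase test. Columns are A, B, C, D, E, F; row i has aⱼ where attribute j ∈ Ri, else bᵢⱼ.
Initial tableau (one row per fragment):
  row 1: a1 a2 a3 a4 b15 a6
  row 2: b21 b22 a3 b24 b25 a6
  row 3: a1 b32 b33 a4 a5 b36
  row 4: a1 b42 a3 b44 b45 a6
Rows 1 and 2 agree on F; apply F→C, E and equate their C, E entries.
Rows 1 and 4 agree on F; apply F→C, E and equate their C, E entries.
No row becomes fully distinguished — the join is lossy.

No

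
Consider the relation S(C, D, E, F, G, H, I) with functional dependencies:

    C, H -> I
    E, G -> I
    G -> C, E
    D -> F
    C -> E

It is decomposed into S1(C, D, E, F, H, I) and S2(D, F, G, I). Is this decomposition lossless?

No

Common attributes: S1 ∩ S2 = {D, F, I}.
No dependency enlarges {D, F, I}, so (D, F, I)⁺ = {D, F, I}.
The closure contains neither all of S1 = {C, D, E, F, H, I} nor all of S2 = {D, F, G, I}, so the common attributes are not a superkey of either fragment. The join is lossy.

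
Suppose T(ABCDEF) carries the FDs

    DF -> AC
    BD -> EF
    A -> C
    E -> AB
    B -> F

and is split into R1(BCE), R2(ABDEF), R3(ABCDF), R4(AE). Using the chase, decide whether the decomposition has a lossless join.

Yes

Chase test. Columns are ABCDEF; row i has aⱼ where attribute j ∈ Ri, else bᵢⱼ.
Initial tableau (one row per fragment):
  row 1: b11 a2 a3 b14 a5 b16
  row 2: a1 a2 b23 a4 a5 a6
  row 3: a1 a2 a3 a4 b35 a6
  row 4: a1 b42 b43 b44 a5 b46
Rows 2 and 3 agree on DF; apply DF→AC and equate their AC entries.
Rows 2 and 3 agree on BD; apply BD→EF and equate their EF entries.
Rows 2 and 4 agree on A; apply A→C and equate their C entries.
Rows 1 and 2 agree on E; apply E→AB and equate their AB entries.
Rows 1 and 4 agree on E; apply E→AB and equate their AB entries.
Rows 1 and 2 agree on B; apply B→F and equate their F entries.
Rows 1 and 4 agree on B; apply B→F and equate their F entries.
Row 2 is now all distinguished symbols — the join is lossless.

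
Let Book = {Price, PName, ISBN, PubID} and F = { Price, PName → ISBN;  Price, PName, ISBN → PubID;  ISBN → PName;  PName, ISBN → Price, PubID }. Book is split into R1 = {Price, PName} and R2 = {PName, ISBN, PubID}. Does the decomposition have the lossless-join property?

No

Common attributes: R1 ∩ R2 = {PName}.
No dependency enlarges {PName}, so (PName)⁺ = {PName}.
The closure contains neither all of R1 = {Price, PName} nor all of R2 = {PName, ISBN, PubID}, so the common attributes are not a superkey of either fragment. The join is lossy.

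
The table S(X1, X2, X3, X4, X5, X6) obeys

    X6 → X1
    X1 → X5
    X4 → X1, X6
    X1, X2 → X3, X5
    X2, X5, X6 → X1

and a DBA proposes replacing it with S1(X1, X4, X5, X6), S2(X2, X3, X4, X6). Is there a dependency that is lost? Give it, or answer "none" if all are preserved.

Check X1, X2 → X3, X5: no single fragment contains all of {X1, X2, X3, X5}, and the restricted closure of {X1, X2} across the fragments never reaches {X3, X5}.
X6 → X1 is preserved.
X1 → X5 is preserved.
X4 → X1, X6 is preserved.
X2, X5, X6 → X1 is preserved.

X1, X2 → X3, X5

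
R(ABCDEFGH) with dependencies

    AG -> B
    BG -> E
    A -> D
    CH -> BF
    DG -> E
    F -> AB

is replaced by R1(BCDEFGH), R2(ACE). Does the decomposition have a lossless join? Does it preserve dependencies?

Lossless test: (CE)⁺ = {CE}, which is a superkey of neither fragment — lossy.
Dependency preservation: the restricted closure of {AG} across the fragments never reaches {B}, so AG → B cannot be enforced without a join — not preserved.

lossy and not dependency-preserving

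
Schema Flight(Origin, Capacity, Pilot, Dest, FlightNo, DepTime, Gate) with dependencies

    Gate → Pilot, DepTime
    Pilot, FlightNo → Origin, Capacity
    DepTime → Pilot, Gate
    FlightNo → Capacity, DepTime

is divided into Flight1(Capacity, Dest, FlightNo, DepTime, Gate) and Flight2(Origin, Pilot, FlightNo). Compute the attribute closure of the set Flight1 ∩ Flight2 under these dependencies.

Origin, Capacity, Pilot, FlightNo, DepTime, Gate

Flight1 ∩ Flight2 = {FlightNo}.
FlightNo → Capacity, DepTime applies, adding Capacity, DepTime
DepTime → Pilot, Gate applies, adding Pilot, Gate
Pilot, FlightNo → Origin, Capacity applies, adding Origin
Closure: {Origin, Capacity, Pilot, FlightNo, DepTime, Gate}.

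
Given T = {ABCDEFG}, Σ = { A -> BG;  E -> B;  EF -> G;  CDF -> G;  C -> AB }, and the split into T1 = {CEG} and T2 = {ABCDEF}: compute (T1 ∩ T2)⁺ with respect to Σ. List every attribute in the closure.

ABCEG

T1 ∩ T2 = {CE}.
E → B applies, adding B
C → AB applies, adding A
A → BG applies, adding G
Closure: {ABCEG}.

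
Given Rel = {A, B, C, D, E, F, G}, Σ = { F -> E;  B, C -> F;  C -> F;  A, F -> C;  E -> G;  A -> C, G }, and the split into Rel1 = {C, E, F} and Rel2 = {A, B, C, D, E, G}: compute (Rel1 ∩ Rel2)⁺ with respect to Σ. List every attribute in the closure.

C, E, F, G

Rel1 ∩ Rel2 = {C, E}.
C → F applies, adding F
E → G applies, adding G
Closure: {C, E, F, G}.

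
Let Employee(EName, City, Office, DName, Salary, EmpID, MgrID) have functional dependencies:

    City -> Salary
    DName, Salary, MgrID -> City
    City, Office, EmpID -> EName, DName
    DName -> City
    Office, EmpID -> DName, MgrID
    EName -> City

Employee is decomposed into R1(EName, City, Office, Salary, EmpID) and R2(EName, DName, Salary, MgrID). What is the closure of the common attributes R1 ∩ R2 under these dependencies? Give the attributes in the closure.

EName, City, Salary

R1 ∩ R2 = {EName, Salary}.
EName → City applies, adding City
Closure: {EName, City, Salary}.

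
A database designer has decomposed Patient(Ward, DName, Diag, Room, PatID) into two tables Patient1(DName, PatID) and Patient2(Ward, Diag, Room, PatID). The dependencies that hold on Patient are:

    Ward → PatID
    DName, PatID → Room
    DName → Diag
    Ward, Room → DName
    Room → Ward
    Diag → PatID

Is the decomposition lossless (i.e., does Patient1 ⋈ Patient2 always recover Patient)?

Common attributes: Patient1 ∩ Patient2 = {PatID}.
No dependency enlarges {PatID}, so (PatID)⁺ = {PatID}.
The closure contains neither all of Patient1 = {DName, PatID} nor all of Patient2 = {Ward, Diag, Room, PatID}, so the common attributes are not a superkey of either fragment. The join is lossy.

No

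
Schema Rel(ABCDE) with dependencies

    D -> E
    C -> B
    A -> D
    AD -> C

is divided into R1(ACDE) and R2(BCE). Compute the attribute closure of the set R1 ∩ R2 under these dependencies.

R1 ∩ R2 = {CE}.
C → B applies, adding B
Closure: {BCE}.

BCE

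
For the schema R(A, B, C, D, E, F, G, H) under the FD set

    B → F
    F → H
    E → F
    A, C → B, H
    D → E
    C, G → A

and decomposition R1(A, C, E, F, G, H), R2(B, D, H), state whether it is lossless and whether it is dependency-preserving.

Lossless test: (H)⁺ = {H}, which is a superkey of neither fragment — lossy.
Dependency preservation: the restricted closure of {B} across the fragments never reaches {F}, so B → F cannot be enforced without a join — not preserved.

lossy and not dependency-preserving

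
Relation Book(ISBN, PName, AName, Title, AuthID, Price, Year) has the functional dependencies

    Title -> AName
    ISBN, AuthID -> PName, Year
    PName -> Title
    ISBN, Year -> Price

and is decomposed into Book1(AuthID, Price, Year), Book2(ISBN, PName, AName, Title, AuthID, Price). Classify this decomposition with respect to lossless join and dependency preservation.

Lossless test: (AuthID, Price)⁺ = {AuthID, Price}, which is a superkey of neither fragment — lossy.
Dependency preservation: the restricted closure of {ISBN, AuthID} across the fragments never reaches {PName, Year}, so ISBN, AuthID → PName, Year cannot be enforced without a join — not preserved.

lossy and not dependency-preserving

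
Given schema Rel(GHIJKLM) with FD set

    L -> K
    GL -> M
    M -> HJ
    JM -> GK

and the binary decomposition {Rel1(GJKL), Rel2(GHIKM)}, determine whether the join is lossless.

No

Common attributes: Rel1 ∩ Rel2 = {GK}.
No dependency enlarges {GK}, so (GK)⁺ = {GK}.
The closure contains neither all of Rel1 = {GJKL} nor all of Rel2 = {GHIKM}, so the common attributes are not a superkey of either fragment. The join is lossy.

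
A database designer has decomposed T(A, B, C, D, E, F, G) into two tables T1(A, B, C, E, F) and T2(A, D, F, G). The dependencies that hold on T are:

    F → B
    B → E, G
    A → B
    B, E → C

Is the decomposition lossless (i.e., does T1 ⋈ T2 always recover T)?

Common attributes: T1 ∩ T2 = {A, F}.
Closure of {A, F}: F → B applies, adding B; B → E, G applies, adding E, G; B, E → C applies, adding C. So (A, F)⁺ = {A, B, C, E, F, G}.
This closure contains every attribute of T1, so T1 ∩ T2 → T1. The join is lossless.

Yes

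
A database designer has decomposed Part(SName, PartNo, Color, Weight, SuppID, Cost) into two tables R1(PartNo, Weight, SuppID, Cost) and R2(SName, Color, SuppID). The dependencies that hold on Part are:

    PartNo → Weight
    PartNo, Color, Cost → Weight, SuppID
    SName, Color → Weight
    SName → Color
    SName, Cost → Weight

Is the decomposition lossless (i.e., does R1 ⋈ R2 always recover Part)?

Common attributes: R1 ∩ R2 = {SuppID}.
No dependency enlarges {SuppID}, so (SuppID)⁺ = {SuppID}.
The closure contains neither all of R1 = {PartNo, Weight, SuppID, Cost} nor all of R2 = {SName, Color, SuppID}, so the common attributes are not a superkey of either fragment. The join is lossy.

No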